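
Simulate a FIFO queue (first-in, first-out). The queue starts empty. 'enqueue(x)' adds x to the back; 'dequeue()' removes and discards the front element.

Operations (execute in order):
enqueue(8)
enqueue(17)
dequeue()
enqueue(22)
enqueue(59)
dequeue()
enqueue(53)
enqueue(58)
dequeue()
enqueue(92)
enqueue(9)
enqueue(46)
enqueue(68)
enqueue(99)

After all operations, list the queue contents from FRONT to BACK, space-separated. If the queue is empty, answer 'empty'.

enqueue(8): [8]
enqueue(17): [8, 17]
dequeue(): [17]
enqueue(22): [17, 22]
enqueue(59): [17, 22, 59]
dequeue(): [22, 59]
enqueue(53): [22, 59, 53]
enqueue(58): [22, 59, 53, 58]
dequeue(): [59, 53, 58]
enqueue(92): [59, 53, 58, 92]
enqueue(9): [59, 53, 58, 92, 9]
enqueue(46): [59, 53, 58, 92, 9, 46]
enqueue(68): [59, 53, 58, 92, 9, 46, 68]
enqueue(99): [59, 53, 58, 92, 9, 46, 68, 99]

Answer: 59 53 58 92 9 46 68 99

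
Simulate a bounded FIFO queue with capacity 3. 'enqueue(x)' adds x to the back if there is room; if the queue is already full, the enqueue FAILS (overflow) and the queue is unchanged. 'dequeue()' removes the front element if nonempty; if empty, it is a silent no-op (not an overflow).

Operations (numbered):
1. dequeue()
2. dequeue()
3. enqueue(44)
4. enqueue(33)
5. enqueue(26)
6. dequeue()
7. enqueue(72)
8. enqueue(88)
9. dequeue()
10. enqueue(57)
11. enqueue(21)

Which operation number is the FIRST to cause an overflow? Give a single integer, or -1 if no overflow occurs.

1. dequeue(): empty, no-op, size=0
2. dequeue(): empty, no-op, size=0
3. enqueue(44): size=1
4. enqueue(33): size=2
5. enqueue(26): size=3
6. dequeue(): size=2
7. enqueue(72): size=3
8. enqueue(88): size=3=cap → OVERFLOW (fail)
9. dequeue(): size=2
10. enqueue(57): size=3
11. enqueue(21): size=3=cap → OVERFLOW (fail)

Answer: 8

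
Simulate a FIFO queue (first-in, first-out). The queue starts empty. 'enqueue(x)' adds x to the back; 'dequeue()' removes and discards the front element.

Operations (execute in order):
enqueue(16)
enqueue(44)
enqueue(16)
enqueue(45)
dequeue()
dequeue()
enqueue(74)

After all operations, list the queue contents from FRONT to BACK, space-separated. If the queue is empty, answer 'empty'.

enqueue(16): [16]
enqueue(44): [16, 44]
enqueue(16): [16, 44, 16]
enqueue(45): [16, 44, 16, 45]
dequeue(): [44, 16, 45]
dequeue(): [16, 45]
enqueue(74): [16, 45, 74]

Answer: 16 45 74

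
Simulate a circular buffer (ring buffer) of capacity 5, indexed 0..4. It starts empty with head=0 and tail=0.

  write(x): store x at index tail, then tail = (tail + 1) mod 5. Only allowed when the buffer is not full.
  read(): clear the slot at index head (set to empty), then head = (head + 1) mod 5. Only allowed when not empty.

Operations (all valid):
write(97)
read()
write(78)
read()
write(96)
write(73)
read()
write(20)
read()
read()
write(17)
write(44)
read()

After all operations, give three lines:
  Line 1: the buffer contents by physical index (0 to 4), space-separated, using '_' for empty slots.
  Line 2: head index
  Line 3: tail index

Answer: _ 44 _ _ _
1
2

Derivation:
write(97): buf=[97 _ _ _ _], head=0, tail=1, size=1
read(): buf=[_ _ _ _ _], head=1, tail=1, size=0
write(78): buf=[_ 78 _ _ _], head=1, tail=2, size=1
read(): buf=[_ _ _ _ _], head=2, tail=2, size=0
write(96): buf=[_ _ 96 _ _], head=2, tail=3, size=1
write(73): buf=[_ _ 96 73 _], head=2, tail=4, size=2
read(): buf=[_ _ _ 73 _], head=3, tail=4, size=1
write(20): buf=[_ _ _ 73 20], head=3, tail=0, size=2
read(): buf=[_ _ _ _ 20], head=4, tail=0, size=1
read(): buf=[_ _ _ _ _], head=0, tail=0, size=0
write(17): buf=[17 _ _ _ _], head=0, tail=1, size=1
write(44): buf=[17 44 _ _ _], head=0, tail=2, size=2
read(): buf=[_ 44 _ _ _], head=1, tail=2, size=1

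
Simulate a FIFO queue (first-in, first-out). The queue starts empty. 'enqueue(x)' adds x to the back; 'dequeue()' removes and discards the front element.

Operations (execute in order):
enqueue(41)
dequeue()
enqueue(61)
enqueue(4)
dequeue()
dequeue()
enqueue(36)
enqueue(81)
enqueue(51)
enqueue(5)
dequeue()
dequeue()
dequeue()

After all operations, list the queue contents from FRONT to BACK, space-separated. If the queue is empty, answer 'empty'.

enqueue(41): [41]
dequeue(): []
enqueue(61): [61]
enqueue(4): [61, 4]
dequeue(): [4]
dequeue(): []
enqueue(36): [36]
enqueue(81): [36, 81]
enqueue(51): [36, 81, 51]
enqueue(5): [36, 81, 51, 5]
dequeue(): [81, 51, 5]
dequeue(): [51, 5]
dequeue(): [5]

Answer: 5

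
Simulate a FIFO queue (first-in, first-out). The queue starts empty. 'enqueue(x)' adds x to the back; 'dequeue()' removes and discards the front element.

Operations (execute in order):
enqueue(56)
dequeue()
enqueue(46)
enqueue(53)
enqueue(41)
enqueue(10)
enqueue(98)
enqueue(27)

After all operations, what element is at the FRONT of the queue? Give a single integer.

enqueue(56): queue = [56]
dequeue(): queue = []
enqueue(46): queue = [46]
enqueue(53): queue = [46, 53]
enqueue(41): queue = [46, 53, 41]
enqueue(10): queue = [46, 53, 41, 10]
enqueue(98): queue = [46, 53, 41, 10, 98]
enqueue(27): queue = [46, 53, 41, 10, 98, 27]

Answer: 46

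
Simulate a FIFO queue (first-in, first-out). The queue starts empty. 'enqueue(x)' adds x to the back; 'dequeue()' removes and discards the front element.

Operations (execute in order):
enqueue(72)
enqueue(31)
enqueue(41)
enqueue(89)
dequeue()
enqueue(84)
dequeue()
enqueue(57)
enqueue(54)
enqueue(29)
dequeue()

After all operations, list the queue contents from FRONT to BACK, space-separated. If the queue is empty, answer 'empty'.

Answer: 89 84 57 54 29

Derivation:
enqueue(72): [72]
enqueue(31): [72, 31]
enqueue(41): [72, 31, 41]
enqueue(89): [72, 31, 41, 89]
dequeue(): [31, 41, 89]
enqueue(84): [31, 41, 89, 84]
dequeue(): [41, 89, 84]
enqueue(57): [41, 89, 84, 57]
enqueue(54): [41, 89, 84, 57, 54]
enqueue(29): [41, 89, 84, 57, 54, 29]
dequeue(): [89, 84, 57, 54, 29]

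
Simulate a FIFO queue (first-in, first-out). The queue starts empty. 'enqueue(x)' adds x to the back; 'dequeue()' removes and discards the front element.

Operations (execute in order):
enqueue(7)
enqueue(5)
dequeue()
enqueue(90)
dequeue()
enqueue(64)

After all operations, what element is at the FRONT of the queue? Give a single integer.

enqueue(7): queue = [7]
enqueue(5): queue = [7, 5]
dequeue(): queue = [5]
enqueue(90): queue = [5, 90]
dequeue(): queue = [90]
enqueue(64): queue = [90, 64]

Answer: 90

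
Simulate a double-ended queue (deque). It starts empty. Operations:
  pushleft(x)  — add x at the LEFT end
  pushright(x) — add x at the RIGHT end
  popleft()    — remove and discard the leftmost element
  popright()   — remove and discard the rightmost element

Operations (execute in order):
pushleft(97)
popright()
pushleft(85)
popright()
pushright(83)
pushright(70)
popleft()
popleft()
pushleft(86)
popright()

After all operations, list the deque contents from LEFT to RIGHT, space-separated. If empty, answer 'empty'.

Answer: empty

Derivation:
pushleft(97): [97]
popright(): []
pushleft(85): [85]
popright(): []
pushright(83): [83]
pushright(70): [83, 70]
popleft(): [70]
popleft(): []
pushleft(86): [86]
popright(): []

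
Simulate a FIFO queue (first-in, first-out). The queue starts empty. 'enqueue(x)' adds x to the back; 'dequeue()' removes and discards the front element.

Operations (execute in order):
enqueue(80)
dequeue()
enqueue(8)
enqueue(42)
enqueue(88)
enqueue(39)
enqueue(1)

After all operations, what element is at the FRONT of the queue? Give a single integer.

Answer: 8

Derivation:
enqueue(80): queue = [80]
dequeue(): queue = []
enqueue(8): queue = [8]
enqueue(42): queue = [8, 42]
enqueue(88): queue = [8, 42, 88]
enqueue(39): queue = [8, 42, 88, 39]
enqueue(1): queue = [8, 42, 88, 39, 1]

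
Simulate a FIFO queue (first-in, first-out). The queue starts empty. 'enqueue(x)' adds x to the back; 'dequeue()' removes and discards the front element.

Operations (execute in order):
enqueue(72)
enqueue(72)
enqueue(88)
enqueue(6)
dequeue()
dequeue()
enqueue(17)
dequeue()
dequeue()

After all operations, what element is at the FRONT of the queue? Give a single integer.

enqueue(72): queue = [72]
enqueue(72): queue = [72, 72]
enqueue(88): queue = [72, 72, 88]
enqueue(6): queue = [72, 72, 88, 6]
dequeue(): queue = [72, 88, 6]
dequeue(): queue = [88, 6]
enqueue(17): queue = [88, 6, 17]
dequeue(): queue = [6, 17]
dequeue(): queue = [17]

Answer: 17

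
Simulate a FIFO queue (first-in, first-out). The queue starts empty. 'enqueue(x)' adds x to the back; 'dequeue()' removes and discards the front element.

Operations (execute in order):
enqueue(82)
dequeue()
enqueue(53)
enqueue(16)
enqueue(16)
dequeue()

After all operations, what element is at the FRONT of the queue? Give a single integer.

Answer: 16

Derivation:
enqueue(82): queue = [82]
dequeue(): queue = []
enqueue(53): queue = [53]
enqueue(16): queue = [53, 16]
enqueue(16): queue = [53, 16, 16]
dequeue(): queue = [16, 16]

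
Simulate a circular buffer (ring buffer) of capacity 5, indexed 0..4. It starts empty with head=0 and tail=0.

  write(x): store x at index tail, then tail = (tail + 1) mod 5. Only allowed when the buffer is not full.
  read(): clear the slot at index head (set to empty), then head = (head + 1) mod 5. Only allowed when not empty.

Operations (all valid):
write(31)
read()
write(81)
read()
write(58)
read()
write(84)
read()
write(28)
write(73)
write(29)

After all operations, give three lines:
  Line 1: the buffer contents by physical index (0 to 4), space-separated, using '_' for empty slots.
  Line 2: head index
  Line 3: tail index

write(31): buf=[31 _ _ _ _], head=0, tail=1, size=1
read(): buf=[_ _ _ _ _], head=1, tail=1, size=0
write(81): buf=[_ 81 _ _ _], head=1, tail=2, size=1
read(): buf=[_ _ _ _ _], head=2, tail=2, size=0
write(58): buf=[_ _ 58 _ _], head=2, tail=3, size=1
read(): buf=[_ _ _ _ _], head=3, tail=3, size=0
write(84): buf=[_ _ _ 84 _], head=3, tail=4, size=1
read(): buf=[_ _ _ _ _], head=4, tail=4, size=0
write(28): buf=[_ _ _ _ 28], head=4, tail=0, size=1
write(73): buf=[73 _ _ _ 28], head=4, tail=1, size=2
write(29): buf=[73 29 _ _ 28], head=4, tail=2, size=3

Answer: 73 29 _ _ 28
4
2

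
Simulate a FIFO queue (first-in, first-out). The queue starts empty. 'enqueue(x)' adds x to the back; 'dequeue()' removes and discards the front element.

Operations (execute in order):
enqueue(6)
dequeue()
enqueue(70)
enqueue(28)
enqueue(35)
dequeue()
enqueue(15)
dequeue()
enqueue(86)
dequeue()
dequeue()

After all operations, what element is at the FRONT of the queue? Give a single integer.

enqueue(6): queue = [6]
dequeue(): queue = []
enqueue(70): queue = [70]
enqueue(28): queue = [70, 28]
enqueue(35): queue = [70, 28, 35]
dequeue(): queue = [28, 35]
enqueue(15): queue = [28, 35, 15]
dequeue(): queue = [35, 15]
enqueue(86): queue = [35, 15, 86]
dequeue(): queue = [15, 86]
dequeue(): queue = [86]

Answer: 86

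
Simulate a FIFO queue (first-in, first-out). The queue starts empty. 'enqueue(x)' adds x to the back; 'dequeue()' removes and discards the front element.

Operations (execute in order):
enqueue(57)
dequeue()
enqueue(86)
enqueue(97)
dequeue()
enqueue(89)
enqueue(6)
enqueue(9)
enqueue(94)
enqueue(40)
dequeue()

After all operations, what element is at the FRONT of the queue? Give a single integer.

Answer: 89

Derivation:
enqueue(57): queue = [57]
dequeue(): queue = []
enqueue(86): queue = [86]
enqueue(97): queue = [86, 97]
dequeue(): queue = [97]
enqueue(89): queue = [97, 89]
enqueue(6): queue = [97, 89, 6]
enqueue(9): queue = [97, 89, 6, 9]
enqueue(94): queue = [97, 89, 6, 9, 94]
enqueue(40): queue = [97, 89, 6, 9, 94, 40]
dequeue(): queue = [89, 6, 9, 94, 40]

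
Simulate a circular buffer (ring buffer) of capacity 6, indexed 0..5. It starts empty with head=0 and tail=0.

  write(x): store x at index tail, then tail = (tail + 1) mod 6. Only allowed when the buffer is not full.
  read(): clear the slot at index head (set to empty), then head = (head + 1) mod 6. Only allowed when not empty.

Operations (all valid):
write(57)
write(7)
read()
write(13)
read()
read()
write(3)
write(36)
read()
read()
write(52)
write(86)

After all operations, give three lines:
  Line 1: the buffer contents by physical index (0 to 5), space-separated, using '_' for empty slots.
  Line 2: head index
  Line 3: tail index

write(57): buf=[57 _ _ _ _ _], head=0, tail=1, size=1
write(7): buf=[57 7 _ _ _ _], head=0, tail=2, size=2
read(): buf=[_ 7 _ _ _ _], head=1, tail=2, size=1
write(13): buf=[_ 7 13 _ _ _], head=1, tail=3, size=2
read(): buf=[_ _ 13 _ _ _], head=2, tail=3, size=1
read(): buf=[_ _ _ _ _ _], head=3, tail=3, size=0
write(3): buf=[_ _ _ 3 _ _], head=3, tail=4, size=1
write(36): buf=[_ _ _ 3 36 _], head=3, tail=5, size=2
read(): buf=[_ _ _ _ 36 _], head=4, tail=5, size=1
read(): buf=[_ _ _ _ _ _], head=5, tail=5, size=0
write(52): buf=[_ _ _ _ _ 52], head=5, tail=0, size=1
write(86): buf=[86 _ _ _ _ 52], head=5, tail=1, size=2

Answer: 86 _ _ _ _ 52
5
1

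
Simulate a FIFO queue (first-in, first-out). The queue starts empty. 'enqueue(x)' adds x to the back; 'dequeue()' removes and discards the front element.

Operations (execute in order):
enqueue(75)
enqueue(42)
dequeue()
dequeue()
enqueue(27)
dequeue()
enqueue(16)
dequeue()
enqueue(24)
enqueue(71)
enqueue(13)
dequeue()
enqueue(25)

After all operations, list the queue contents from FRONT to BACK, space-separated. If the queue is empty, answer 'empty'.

enqueue(75): [75]
enqueue(42): [75, 42]
dequeue(): [42]
dequeue(): []
enqueue(27): [27]
dequeue(): []
enqueue(16): [16]
dequeue(): []
enqueue(24): [24]
enqueue(71): [24, 71]
enqueue(13): [24, 71, 13]
dequeue(): [71, 13]
enqueue(25): [71, 13, 25]

Answer: 71 13 25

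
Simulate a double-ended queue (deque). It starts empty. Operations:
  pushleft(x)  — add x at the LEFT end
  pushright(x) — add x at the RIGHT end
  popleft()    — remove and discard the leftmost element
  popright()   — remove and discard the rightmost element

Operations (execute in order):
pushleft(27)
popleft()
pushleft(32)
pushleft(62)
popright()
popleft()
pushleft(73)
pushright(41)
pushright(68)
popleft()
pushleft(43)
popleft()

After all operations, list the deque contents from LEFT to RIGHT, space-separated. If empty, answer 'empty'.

Answer: 41 68

Derivation:
pushleft(27): [27]
popleft(): []
pushleft(32): [32]
pushleft(62): [62, 32]
popright(): [62]
popleft(): []
pushleft(73): [73]
pushright(41): [73, 41]
pushright(68): [73, 41, 68]
popleft(): [41, 68]
pushleft(43): [43, 41, 68]
popleft(): [41, 68]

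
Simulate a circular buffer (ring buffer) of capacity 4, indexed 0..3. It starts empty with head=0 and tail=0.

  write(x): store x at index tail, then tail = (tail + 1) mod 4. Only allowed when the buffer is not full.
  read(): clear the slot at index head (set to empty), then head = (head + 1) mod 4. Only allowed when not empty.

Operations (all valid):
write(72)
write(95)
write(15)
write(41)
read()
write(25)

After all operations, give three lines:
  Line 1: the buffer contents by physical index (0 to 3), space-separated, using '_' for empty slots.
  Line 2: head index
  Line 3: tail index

write(72): buf=[72 _ _ _], head=0, tail=1, size=1
write(95): buf=[72 95 _ _], head=0, tail=2, size=2
write(15): buf=[72 95 15 _], head=0, tail=3, size=3
write(41): buf=[72 95 15 41], head=0, tail=0, size=4
read(): buf=[_ 95 15 41], head=1, tail=0, size=3
write(25): buf=[25 95 15 41], head=1, tail=1, size=4

Answer: 25 95 15 41
1
1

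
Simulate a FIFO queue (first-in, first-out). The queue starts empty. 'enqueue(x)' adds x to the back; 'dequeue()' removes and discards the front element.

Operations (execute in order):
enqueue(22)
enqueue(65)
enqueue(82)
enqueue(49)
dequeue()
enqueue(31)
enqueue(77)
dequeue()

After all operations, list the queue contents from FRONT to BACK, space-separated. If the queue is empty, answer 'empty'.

enqueue(22): [22]
enqueue(65): [22, 65]
enqueue(82): [22, 65, 82]
enqueue(49): [22, 65, 82, 49]
dequeue(): [65, 82, 49]
enqueue(31): [65, 82, 49, 31]
enqueue(77): [65, 82, 49, 31, 77]
dequeue(): [82, 49, 31, 77]

Answer: 82 49 31 77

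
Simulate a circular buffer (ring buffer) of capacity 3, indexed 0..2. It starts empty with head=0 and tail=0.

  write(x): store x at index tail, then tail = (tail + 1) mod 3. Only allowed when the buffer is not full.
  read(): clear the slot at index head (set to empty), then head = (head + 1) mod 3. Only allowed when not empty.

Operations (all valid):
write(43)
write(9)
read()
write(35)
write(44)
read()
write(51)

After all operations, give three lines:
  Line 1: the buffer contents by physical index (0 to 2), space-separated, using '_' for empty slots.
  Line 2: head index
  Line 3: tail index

write(43): buf=[43 _ _], head=0, tail=1, size=1
write(9): buf=[43 9 _], head=0, tail=2, size=2
read(): buf=[_ 9 _], head=1, tail=2, size=1
write(35): buf=[_ 9 35], head=1, tail=0, size=2
write(44): buf=[44 9 35], head=1, tail=1, size=3
read(): buf=[44 _ 35], head=2, tail=1, size=2
write(51): buf=[44 51 35], head=2, tail=2, size=3

Answer: 44 51 35
2
2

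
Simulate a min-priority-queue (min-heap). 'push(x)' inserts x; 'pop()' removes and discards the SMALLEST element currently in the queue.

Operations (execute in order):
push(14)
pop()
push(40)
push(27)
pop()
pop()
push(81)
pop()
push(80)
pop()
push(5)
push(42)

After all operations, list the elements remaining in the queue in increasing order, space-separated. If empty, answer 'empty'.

Answer: 5 42

Derivation:
push(14): heap contents = [14]
pop() → 14: heap contents = []
push(40): heap contents = [40]
push(27): heap contents = [27, 40]
pop() → 27: heap contents = [40]
pop() → 40: heap contents = []
push(81): heap contents = [81]
pop() → 81: heap contents = []
push(80): heap contents = [80]
pop() → 80: heap contents = []
push(5): heap contents = [5]
push(42): heap contents = [5, 42]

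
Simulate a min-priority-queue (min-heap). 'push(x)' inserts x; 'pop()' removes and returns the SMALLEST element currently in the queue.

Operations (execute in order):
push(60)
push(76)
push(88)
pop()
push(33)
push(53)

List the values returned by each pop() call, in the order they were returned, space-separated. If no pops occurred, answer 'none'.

Answer: 60

Derivation:
push(60): heap contents = [60]
push(76): heap contents = [60, 76]
push(88): heap contents = [60, 76, 88]
pop() → 60: heap contents = [76, 88]
push(33): heap contents = [33, 76, 88]
push(53): heap contents = [33, 53, 76, 88]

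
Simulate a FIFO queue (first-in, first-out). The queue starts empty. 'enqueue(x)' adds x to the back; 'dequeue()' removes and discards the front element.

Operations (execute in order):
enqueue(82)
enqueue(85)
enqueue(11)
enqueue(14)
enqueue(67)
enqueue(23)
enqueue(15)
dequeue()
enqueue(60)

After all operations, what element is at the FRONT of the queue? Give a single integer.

enqueue(82): queue = [82]
enqueue(85): queue = [82, 85]
enqueue(11): queue = [82, 85, 11]
enqueue(14): queue = [82, 85, 11, 14]
enqueue(67): queue = [82, 85, 11, 14, 67]
enqueue(23): queue = [82, 85, 11, 14, 67, 23]
enqueue(15): queue = [82, 85, 11, 14, 67, 23, 15]
dequeue(): queue = [85, 11, 14, 67, 23, 15]
enqueue(60): queue = [85, 11, 14, 67, 23, 15, 60]

Answer: 85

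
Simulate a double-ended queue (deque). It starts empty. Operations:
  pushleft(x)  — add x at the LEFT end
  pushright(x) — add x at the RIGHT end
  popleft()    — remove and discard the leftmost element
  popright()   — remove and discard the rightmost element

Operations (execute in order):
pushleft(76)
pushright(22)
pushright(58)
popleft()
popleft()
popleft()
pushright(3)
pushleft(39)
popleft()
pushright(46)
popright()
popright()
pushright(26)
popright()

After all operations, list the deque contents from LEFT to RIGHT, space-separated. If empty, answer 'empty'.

pushleft(76): [76]
pushright(22): [76, 22]
pushright(58): [76, 22, 58]
popleft(): [22, 58]
popleft(): [58]
popleft(): []
pushright(3): [3]
pushleft(39): [39, 3]
popleft(): [3]
pushright(46): [3, 46]
popright(): [3]
popright(): []
pushright(26): [26]
popright(): []

Answer: empty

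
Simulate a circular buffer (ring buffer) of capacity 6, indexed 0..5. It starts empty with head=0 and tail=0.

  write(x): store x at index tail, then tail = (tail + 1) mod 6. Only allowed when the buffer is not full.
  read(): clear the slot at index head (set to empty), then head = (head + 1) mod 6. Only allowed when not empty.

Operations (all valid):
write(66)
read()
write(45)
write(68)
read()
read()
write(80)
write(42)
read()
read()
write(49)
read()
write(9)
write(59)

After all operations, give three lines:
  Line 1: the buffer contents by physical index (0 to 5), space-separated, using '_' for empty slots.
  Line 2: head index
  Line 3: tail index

Answer: 9 59 _ _ _ _
0
2

Derivation:
write(66): buf=[66 _ _ _ _ _], head=0, tail=1, size=1
read(): buf=[_ _ _ _ _ _], head=1, tail=1, size=0
write(45): buf=[_ 45 _ _ _ _], head=1, tail=2, size=1
write(68): buf=[_ 45 68 _ _ _], head=1, tail=3, size=2
read(): buf=[_ _ 68 _ _ _], head=2, tail=3, size=1
read(): buf=[_ _ _ _ _ _], head=3, tail=3, size=0
write(80): buf=[_ _ _ 80 _ _], head=3, tail=4, size=1
write(42): buf=[_ _ _ 80 42 _], head=3, tail=5, size=2
read(): buf=[_ _ _ _ 42 _], head=4, tail=5, size=1
read(): buf=[_ _ _ _ _ _], head=5, tail=5, size=0
write(49): buf=[_ _ _ _ _ 49], head=5, tail=0, size=1
read(): buf=[_ _ _ _ _ _], head=0, tail=0, size=0
write(9): buf=[9 _ _ _ _ _], head=0, tail=1, size=1
write(59): buf=[9 59 _ _ _ _], head=0, tail=2, size=2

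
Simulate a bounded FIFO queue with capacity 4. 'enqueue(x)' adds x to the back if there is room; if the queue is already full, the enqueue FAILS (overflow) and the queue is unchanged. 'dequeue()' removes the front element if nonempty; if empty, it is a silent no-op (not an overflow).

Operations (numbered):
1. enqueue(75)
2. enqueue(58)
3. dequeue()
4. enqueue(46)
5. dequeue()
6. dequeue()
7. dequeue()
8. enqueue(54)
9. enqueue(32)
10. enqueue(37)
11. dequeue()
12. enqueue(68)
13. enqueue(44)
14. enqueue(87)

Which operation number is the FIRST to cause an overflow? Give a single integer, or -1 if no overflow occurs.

1. enqueue(75): size=1
2. enqueue(58): size=2
3. dequeue(): size=1
4. enqueue(46): size=2
5. dequeue(): size=1
6. dequeue(): size=0
7. dequeue(): empty, no-op, size=0
8. enqueue(54): size=1
9. enqueue(32): size=2
10. enqueue(37): size=3
11. dequeue(): size=2
12. enqueue(68): size=3
13. enqueue(44): size=4
14. enqueue(87): size=4=cap → OVERFLOW (fail)

Answer: 14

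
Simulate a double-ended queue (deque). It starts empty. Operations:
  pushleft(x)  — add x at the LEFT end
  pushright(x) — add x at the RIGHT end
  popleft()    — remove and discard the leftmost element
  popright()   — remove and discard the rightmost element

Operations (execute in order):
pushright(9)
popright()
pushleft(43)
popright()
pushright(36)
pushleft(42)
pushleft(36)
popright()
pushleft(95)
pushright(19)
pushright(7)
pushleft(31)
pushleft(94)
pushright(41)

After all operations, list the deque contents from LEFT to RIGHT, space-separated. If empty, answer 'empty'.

Answer: 94 31 95 36 42 19 7 41

Derivation:
pushright(9): [9]
popright(): []
pushleft(43): [43]
popright(): []
pushright(36): [36]
pushleft(42): [42, 36]
pushleft(36): [36, 42, 36]
popright(): [36, 42]
pushleft(95): [95, 36, 42]
pushright(19): [95, 36, 42, 19]
pushright(7): [95, 36, 42, 19, 7]
pushleft(31): [31, 95, 36, 42, 19, 7]
pushleft(94): [94, 31, 95, 36, 42, 19, 7]
pushright(41): [94, 31, 95, 36, 42, 19, 7, 41]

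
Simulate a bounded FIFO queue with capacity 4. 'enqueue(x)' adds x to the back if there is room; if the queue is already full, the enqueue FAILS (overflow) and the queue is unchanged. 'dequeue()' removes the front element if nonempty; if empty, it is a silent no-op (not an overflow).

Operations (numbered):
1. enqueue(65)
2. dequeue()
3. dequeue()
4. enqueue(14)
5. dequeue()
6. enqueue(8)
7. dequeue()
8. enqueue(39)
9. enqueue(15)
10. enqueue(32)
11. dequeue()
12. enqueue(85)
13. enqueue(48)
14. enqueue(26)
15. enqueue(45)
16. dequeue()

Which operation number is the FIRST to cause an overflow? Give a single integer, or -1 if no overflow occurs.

Answer: 14

Derivation:
1. enqueue(65): size=1
2. dequeue(): size=0
3. dequeue(): empty, no-op, size=0
4. enqueue(14): size=1
5. dequeue(): size=0
6. enqueue(8): size=1
7. dequeue(): size=0
8. enqueue(39): size=1
9. enqueue(15): size=2
10. enqueue(32): size=3
11. dequeue(): size=2
12. enqueue(85): size=3
13. enqueue(48): size=4
14. enqueue(26): size=4=cap → OVERFLOW (fail)
15. enqueue(45): size=4=cap → OVERFLOW (fail)
16. dequeue(): size=3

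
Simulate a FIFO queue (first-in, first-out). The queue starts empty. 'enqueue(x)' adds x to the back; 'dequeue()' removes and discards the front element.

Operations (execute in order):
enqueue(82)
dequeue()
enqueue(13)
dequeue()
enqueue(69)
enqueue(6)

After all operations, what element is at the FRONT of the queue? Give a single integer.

enqueue(82): queue = [82]
dequeue(): queue = []
enqueue(13): queue = [13]
dequeue(): queue = []
enqueue(69): queue = [69]
enqueue(6): queue = [69, 6]

Answer: 69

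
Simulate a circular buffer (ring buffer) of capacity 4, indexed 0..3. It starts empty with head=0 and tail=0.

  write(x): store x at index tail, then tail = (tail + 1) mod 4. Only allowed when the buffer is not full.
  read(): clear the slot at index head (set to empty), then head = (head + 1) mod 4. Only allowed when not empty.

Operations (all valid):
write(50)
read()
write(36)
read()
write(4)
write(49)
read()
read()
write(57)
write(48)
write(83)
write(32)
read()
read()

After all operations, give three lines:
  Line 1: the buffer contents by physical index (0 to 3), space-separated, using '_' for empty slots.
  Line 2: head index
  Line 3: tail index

write(50): buf=[50 _ _ _], head=0, tail=1, size=1
read(): buf=[_ _ _ _], head=1, tail=1, size=0
write(36): buf=[_ 36 _ _], head=1, tail=2, size=1
read(): buf=[_ _ _ _], head=2, tail=2, size=0
write(4): buf=[_ _ 4 _], head=2, tail=3, size=1
write(49): buf=[_ _ 4 49], head=2, tail=0, size=2
read(): buf=[_ _ _ 49], head=3, tail=0, size=1
read(): buf=[_ _ _ _], head=0, tail=0, size=0
write(57): buf=[57 _ _ _], head=0, tail=1, size=1
write(48): buf=[57 48 _ _], head=0, tail=2, size=2
write(83): buf=[57 48 83 _], head=0, tail=3, size=3
write(32): buf=[57 48 83 32], head=0, tail=0, size=4
read(): buf=[_ 48 83 32], head=1, tail=0, size=3
read(): buf=[_ _ 83 32], head=2, tail=0, size=2

Answer: _ _ 83 32
2
0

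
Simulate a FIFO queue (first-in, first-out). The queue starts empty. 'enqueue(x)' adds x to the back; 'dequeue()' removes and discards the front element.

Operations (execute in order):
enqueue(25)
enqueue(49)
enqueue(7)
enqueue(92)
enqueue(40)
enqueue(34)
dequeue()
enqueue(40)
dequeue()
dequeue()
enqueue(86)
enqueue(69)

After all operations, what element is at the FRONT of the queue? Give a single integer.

Answer: 92

Derivation:
enqueue(25): queue = [25]
enqueue(49): queue = [25, 49]
enqueue(7): queue = [25, 49, 7]
enqueue(92): queue = [25, 49, 7, 92]
enqueue(40): queue = [25, 49, 7, 92, 40]
enqueue(34): queue = [25, 49, 7, 92, 40, 34]
dequeue(): queue = [49, 7, 92, 40, 34]
enqueue(40): queue = [49, 7, 92, 40, 34, 40]
dequeue(): queue = [7, 92, 40, 34, 40]
dequeue(): queue = [92, 40, 34, 40]
enqueue(86): queue = [92, 40, 34, 40, 86]
enqueue(69): queue = [92, 40, 34, 40, 86, 69]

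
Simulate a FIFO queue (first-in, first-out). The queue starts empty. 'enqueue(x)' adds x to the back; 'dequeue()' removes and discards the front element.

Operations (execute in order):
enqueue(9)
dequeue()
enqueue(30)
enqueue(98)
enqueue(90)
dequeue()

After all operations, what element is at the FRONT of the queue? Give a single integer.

enqueue(9): queue = [9]
dequeue(): queue = []
enqueue(30): queue = [30]
enqueue(98): queue = [30, 98]
enqueue(90): queue = [30, 98, 90]
dequeue(): queue = [98, 90]

Answer: 98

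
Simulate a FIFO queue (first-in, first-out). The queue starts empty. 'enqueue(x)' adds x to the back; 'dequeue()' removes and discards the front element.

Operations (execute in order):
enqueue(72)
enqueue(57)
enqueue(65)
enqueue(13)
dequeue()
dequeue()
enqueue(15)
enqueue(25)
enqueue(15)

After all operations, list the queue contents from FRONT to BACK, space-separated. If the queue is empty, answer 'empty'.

Answer: 65 13 15 25 15

Derivation:
enqueue(72): [72]
enqueue(57): [72, 57]
enqueue(65): [72, 57, 65]
enqueue(13): [72, 57, 65, 13]
dequeue(): [57, 65, 13]
dequeue(): [65, 13]
enqueue(15): [65, 13, 15]
enqueue(25): [65, 13, 15, 25]
enqueue(15): [65, 13, 15, 25, 15]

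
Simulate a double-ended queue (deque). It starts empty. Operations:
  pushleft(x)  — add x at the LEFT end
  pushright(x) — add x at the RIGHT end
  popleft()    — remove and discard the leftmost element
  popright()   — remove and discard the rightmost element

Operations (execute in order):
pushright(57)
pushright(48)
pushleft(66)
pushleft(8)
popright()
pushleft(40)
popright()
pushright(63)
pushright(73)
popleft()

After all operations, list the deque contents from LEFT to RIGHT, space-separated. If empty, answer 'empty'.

Answer: 8 66 63 73

Derivation:
pushright(57): [57]
pushright(48): [57, 48]
pushleft(66): [66, 57, 48]
pushleft(8): [8, 66, 57, 48]
popright(): [8, 66, 57]
pushleft(40): [40, 8, 66, 57]
popright(): [40, 8, 66]
pushright(63): [40, 8, 66, 63]
pushright(73): [40, 8, 66, 63, 73]
popleft(): [8, 66, 63, 73]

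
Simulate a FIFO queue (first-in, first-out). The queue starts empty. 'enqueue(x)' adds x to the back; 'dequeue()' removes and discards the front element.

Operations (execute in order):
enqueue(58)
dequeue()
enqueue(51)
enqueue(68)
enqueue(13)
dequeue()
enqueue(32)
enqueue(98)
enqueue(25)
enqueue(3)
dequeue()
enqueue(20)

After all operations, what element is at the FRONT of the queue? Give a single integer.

Answer: 13

Derivation:
enqueue(58): queue = [58]
dequeue(): queue = []
enqueue(51): queue = [51]
enqueue(68): queue = [51, 68]
enqueue(13): queue = [51, 68, 13]
dequeue(): queue = [68, 13]
enqueue(32): queue = [68, 13, 32]
enqueue(98): queue = [68, 13, 32, 98]
enqueue(25): queue = [68, 13, 32, 98, 25]
enqueue(3): queue = [68, 13, 32, 98, 25, 3]
dequeue(): queue = [13, 32, 98, 25, 3]
enqueue(20): queue = [13, 32, 98, 25, 3, 20]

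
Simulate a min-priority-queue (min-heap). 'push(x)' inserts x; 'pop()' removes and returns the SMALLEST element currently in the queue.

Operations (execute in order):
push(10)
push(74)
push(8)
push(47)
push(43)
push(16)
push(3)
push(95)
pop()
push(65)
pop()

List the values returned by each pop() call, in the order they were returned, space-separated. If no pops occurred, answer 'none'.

Answer: 3 8

Derivation:
push(10): heap contents = [10]
push(74): heap contents = [10, 74]
push(8): heap contents = [8, 10, 74]
push(47): heap contents = [8, 10, 47, 74]
push(43): heap contents = [8, 10, 43, 47, 74]
push(16): heap contents = [8, 10, 16, 43, 47, 74]
push(3): heap contents = [3, 8, 10, 16, 43, 47, 74]
push(95): heap contents = [3, 8, 10, 16, 43, 47, 74, 95]
pop() → 3: heap contents = [8, 10, 16, 43, 47, 74, 95]
push(65): heap contents = [8, 10, 16, 43, 47, 65, 74, 95]
pop() → 8: heap contents = [10, 16, 43, 47, 65, 74, 95]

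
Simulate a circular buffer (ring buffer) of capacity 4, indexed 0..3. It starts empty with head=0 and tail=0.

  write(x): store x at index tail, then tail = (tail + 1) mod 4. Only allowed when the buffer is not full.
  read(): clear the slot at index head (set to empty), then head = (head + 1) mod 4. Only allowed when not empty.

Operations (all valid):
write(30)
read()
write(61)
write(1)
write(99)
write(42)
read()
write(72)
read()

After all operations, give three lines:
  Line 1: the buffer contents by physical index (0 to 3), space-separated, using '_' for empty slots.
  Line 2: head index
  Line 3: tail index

write(30): buf=[30 _ _ _], head=0, tail=1, size=1
read(): buf=[_ _ _ _], head=1, tail=1, size=0
write(61): buf=[_ 61 _ _], head=1, tail=2, size=1
write(1): buf=[_ 61 1 _], head=1, tail=3, size=2
write(99): buf=[_ 61 1 99], head=1, tail=0, size=3
write(42): buf=[42 61 1 99], head=1, tail=1, size=4
read(): buf=[42 _ 1 99], head=2, tail=1, size=3
write(72): buf=[42 72 1 99], head=2, tail=2, size=4
read(): buf=[42 72 _ 99], head=3, tail=2, size=3

Answer: 42 72 _ 99
3
2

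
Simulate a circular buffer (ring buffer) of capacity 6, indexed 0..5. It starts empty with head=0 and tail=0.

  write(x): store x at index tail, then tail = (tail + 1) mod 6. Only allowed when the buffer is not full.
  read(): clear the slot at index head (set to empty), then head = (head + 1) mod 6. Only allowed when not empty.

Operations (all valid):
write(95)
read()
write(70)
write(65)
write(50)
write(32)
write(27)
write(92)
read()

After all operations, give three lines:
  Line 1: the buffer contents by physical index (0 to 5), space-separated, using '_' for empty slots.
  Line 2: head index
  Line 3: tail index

Answer: 92 _ 65 50 32 27
2
1

Derivation:
write(95): buf=[95 _ _ _ _ _], head=0, tail=1, size=1
read(): buf=[_ _ _ _ _ _], head=1, tail=1, size=0
write(70): buf=[_ 70 _ _ _ _], head=1, tail=2, size=1
write(65): buf=[_ 70 65 _ _ _], head=1, tail=3, size=2
write(50): buf=[_ 70 65 50 _ _], head=1, tail=4, size=3
write(32): buf=[_ 70 65 50 32 _], head=1, tail=5, size=4
write(27): buf=[_ 70 65 50 32 27], head=1, tail=0, size=5
write(92): buf=[92 70 65 50 32 27], head=1, tail=1, size=6
read(): buf=[92 _ 65 50 32 27], head=2, tail=1, size=5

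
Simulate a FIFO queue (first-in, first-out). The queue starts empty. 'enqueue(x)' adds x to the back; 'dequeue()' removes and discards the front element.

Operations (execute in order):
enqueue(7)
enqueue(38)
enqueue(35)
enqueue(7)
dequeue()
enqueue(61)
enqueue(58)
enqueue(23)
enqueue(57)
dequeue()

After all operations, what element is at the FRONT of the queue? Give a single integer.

Answer: 35

Derivation:
enqueue(7): queue = [7]
enqueue(38): queue = [7, 38]
enqueue(35): queue = [7, 38, 35]
enqueue(7): queue = [7, 38, 35, 7]
dequeue(): queue = [38, 35, 7]
enqueue(61): queue = [38, 35, 7, 61]
enqueue(58): queue = [38, 35, 7, 61, 58]
enqueue(23): queue = [38, 35, 7, 61, 58, 23]
enqueue(57): queue = [38, 35, 7, 61, 58, 23, 57]
dequeue(): queue = [35, 7, 61, 58, 23, 57]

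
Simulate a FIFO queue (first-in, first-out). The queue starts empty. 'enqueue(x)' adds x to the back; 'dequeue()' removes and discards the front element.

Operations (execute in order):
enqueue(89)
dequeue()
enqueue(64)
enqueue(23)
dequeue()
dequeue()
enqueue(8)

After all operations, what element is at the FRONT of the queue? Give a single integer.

Answer: 8

Derivation:
enqueue(89): queue = [89]
dequeue(): queue = []
enqueue(64): queue = [64]
enqueue(23): queue = [64, 23]
dequeue(): queue = [23]
dequeue(): queue = []
enqueue(8): queue = [8]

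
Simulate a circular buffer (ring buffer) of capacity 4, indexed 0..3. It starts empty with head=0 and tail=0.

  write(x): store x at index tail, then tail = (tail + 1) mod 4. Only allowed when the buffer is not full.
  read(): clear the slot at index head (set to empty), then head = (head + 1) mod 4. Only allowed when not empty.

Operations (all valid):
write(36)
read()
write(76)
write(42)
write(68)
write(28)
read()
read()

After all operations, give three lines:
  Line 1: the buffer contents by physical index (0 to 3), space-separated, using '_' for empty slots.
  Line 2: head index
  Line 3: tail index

write(36): buf=[36 _ _ _], head=0, tail=1, size=1
read(): buf=[_ _ _ _], head=1, tail=1, size=0
write(76): buf=[_ 76 _ _], head=1, tail=2, size=1
write(42): buf=[_ 76 42 _], head=1, tail=3, size=2
write(68): buf=[_ 76 42 68], head=1, tail=0, size=3
write(28): buf=[28 76 42 68], head=1, tail=1, size=4
read(): buf=[28 _ 42 68], head=2, tail=1, size=3
read(): buf=[28 _ _ 68], head=3, tail=1, size=2

Answer: 28 _ _ 68
3
1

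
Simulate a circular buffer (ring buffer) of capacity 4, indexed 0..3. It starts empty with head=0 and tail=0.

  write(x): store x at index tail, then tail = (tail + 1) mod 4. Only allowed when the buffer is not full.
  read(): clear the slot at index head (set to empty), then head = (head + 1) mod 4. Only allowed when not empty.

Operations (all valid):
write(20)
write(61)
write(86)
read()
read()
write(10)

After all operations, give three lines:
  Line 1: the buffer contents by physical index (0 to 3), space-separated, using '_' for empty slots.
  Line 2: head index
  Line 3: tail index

Answer: _ _ 86 10
2
0

Derivation:
write(20): buf=[20 _ _ _], head=0, tail=1, size=1
write(61): buf=[20 61 _ _], head=0, tail=2, size=2
write(86): buf=[20 61 86 _], head=0, tail=3, size=3
read(): buf=[_ 61 86 _], head=1, tail=3, size=2
read(): buf=[_ _ 86 _], head=2, tail=3, size=1
write(10): buf=[_ _ 86 10], head=2, tail=0, size=2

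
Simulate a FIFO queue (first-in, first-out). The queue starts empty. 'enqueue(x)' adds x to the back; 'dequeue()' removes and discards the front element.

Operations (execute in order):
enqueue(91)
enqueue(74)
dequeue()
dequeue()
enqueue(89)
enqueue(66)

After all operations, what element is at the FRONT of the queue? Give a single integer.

Answer: 89

Derivation:
enqueue(91): queue = [91]
enqueue(74): queue = [91, 74]
dequeue(): queue = [74]
dequeue(): queue = []
enqueue(89): queue = [89]
enqueue(66): queue = [89, 66]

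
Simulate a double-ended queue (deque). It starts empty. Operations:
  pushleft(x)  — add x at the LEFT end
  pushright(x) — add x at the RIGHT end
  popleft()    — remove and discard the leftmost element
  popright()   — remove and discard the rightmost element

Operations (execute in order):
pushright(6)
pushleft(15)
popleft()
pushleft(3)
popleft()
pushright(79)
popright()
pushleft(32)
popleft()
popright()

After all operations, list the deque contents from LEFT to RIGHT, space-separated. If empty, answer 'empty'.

Answer: empty

Derivation:
pushright(6): [6]
pushleft(15): [15, 6]
popleft(): [6]
pushleft(3): [3, 6]
popleft(): [6]
pushright(79): [6, 79]
popright(): [6]
pushleft(32): [32, 6]
popleft(): [6]
popright(): []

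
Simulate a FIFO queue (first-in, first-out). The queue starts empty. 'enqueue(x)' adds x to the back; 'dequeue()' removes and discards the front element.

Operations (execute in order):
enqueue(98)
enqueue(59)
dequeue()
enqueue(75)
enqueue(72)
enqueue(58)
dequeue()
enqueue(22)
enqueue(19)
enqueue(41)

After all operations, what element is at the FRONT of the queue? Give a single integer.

enqueue(98): queue = [98]
enqueue(59): queue = [98, 59]
dequeue(): queue = [59]
enqueue(75): queue = [59, 75]
enqueue(72): queue = [59, 75, 72]
enqueue(58): queue = [59, 75, 72, 58]
dequeue(): queue = [75, 72, 58]
enqueue(22): queue = [75, 72, 58, 22]
enqueue(19): queue = [75, 72, 58, 22, 19]
enqueue(41): queue = [75, 72, 58, 22, 19, 41]

Answer: 75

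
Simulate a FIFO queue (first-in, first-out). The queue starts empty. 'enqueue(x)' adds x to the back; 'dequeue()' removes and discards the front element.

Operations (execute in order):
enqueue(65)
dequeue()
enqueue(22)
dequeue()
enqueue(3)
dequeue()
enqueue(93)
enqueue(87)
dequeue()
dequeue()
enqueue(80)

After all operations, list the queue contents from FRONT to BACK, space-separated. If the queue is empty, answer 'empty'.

Answer: 80

Derivation:
enqueue(65): [65]
dequeue(): []
enqueue(22): [22]
dequeue(): []
enqueue(3): [3]
dequeue(): []
enqueue(93): [93]
enqueue(87): [93, 87]
dequeue(): [87]
dequeue(): []
enqueue(80): [80]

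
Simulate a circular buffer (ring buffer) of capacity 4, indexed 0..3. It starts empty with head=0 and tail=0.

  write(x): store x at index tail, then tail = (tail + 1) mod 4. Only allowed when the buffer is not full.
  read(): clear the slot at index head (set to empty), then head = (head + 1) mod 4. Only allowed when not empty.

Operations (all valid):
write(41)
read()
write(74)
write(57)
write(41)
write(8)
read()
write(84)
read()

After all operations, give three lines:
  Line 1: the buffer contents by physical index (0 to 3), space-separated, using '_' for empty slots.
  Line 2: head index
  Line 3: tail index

write(41): buf=[41 _ _ _], head=0, tail=1, size=1
read(): buf=[_ _ _ _], head=1, tail=1, size=0
write(74): buf=[_ 74 _ _], head=1, tail=2, size=1
write(57): buf=[_ 74 57 _], head=1, tail=3, size=2
write(41): buf=[_ 74 57 41], head=1, tail=0, size=3
write(8): buf=[8 74 57 41], head=1, tail=1, size=4
read(): buf=[8 _ 57 41], head=2, tail=1, size=3
write(84): buf=[8 84 57 41], head=2, tail=2, size=4
read(): buf=[8 84 _ 41], head=3, tail=2, size=3

Answer: 8 84 _ 41
3
2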